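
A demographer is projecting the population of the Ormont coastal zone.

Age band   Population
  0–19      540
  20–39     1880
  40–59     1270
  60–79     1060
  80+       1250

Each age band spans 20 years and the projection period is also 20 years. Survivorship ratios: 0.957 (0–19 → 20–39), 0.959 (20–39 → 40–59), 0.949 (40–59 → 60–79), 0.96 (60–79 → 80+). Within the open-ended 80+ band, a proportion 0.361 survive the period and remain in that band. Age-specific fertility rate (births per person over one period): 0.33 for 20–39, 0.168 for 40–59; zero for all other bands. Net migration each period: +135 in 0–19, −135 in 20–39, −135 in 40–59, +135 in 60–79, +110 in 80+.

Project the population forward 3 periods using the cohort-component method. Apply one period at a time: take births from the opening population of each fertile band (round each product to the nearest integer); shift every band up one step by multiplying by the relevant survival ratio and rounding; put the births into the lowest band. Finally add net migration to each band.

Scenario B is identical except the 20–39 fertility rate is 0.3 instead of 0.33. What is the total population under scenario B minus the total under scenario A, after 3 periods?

Call the bands 1 to 5, youngest first.
After projecting period 1:
Births: 1880 × 0.33 = 620  |  1270 × 0.168 = 213 ⇒ total 833
Band 2: 540 × 0.957 = 517
Band 3: 1880 × 0.959 = 1803
Band 4: 1270 × 0.949 = 1205
Band 5: 1060 × 0.96 + 1250 × 0.361 = 1018 + 451 = 1469
Net migration: Band 1 + 135 → 968; Band 2 − 135 → 382; Band 3 − 135 → 1668; Band 4 + 135 → 1340; Band 5 + 110 → 1579
Population now: 0–19=968, 20–39=382, 40–59=1668, 60–79=1340, 80+=1579
After projecting period 2:
Births: 382 × 0.33 = 126  |  1668 × 0.168 = 280 ⇒ total 406
Band 2: 968 × 0.957 = 926
Band 3: 382 × 0.959 = 366
Band 4: 1668 × 0.949 = 1583
Band 5: 1340 × 0.96 + 1579 × 0.361 = 1286 + 570 = 1856
Net migration: Band 1 + 135 → 541; Band 2 − 135 → 791; Band 3 − 135 → 231; Band 4 + 135 → 1718; Band 5 + 110 → 1966
Population now: 0–19=541, 20–39=791, 40–59=231, 60–79=1718, 80+=1966
After projecting period 3:
Births: 791 × 0.33 = 261  |  231 × 0.168 = 39 ⇒ total 300
Band 2: 541 × 0.957 = 518
Band 3: 791 × 0.959 = 759
Band 4: 231 × 0.949 = 219
Band 5: 1718 × 0.96 + 1966 × 0.361 = 1649 + 710 = 2359
Net migration: Band 1 + 135 → 435; Band 2 − 135 → 383; Band 3 − 135 → 624; Band 4 + 135 → 354; Band 5 + 110 → 2469
Population now: 0–19=435, 20–39=383, 40–59=624, 60–79=354, 80+=2469
Scenario A total after 3 periods: 4265
Scenario B projection —
After projecting period 1:
Births: 1880 × 0.3 = 564  |  1270 × 0.168 = 213 ⇒ total 777
Band 2: 540 × 0.957 = 517
Band 3: 1880 × 0.959 = 1803
Band 4: 1270 × 0.949 = 1205
Band 5: 1060 × 0.96 + 1250 × 0.361 = 1018 + 451 = 1469
Net migration: Band 1 + 135 → 912; Band 2 − 135 → 382; Band 3 − 135 → 1668; Band 4 + 135 → 1340; Band 5 + 110 → 1579
Population now: 0–19=912, 20–39=382, 40–59=1668, 60–79=1340, 80+=1579
After projecting period 2:
Births: 382 × 0.3 = 115  |  1668 × 0.168 = 280 ⇒ total 395
Band 2: 912 × 0.957 = 873
Band 3: 382 × 0.959 = 366
Band 4: 1668 × 0.949 = 1583
Band 5: 1340 × 0.96 + 1579 × 0.361 = 1286 + 570 = 1856
Net migration: Band 1 + 135 → 530; Band 2 − 135 → 738; Band 3 − 135 → 231; Band 4 + 135 → 1718; Band 5 + 110 → 1966
Population now: 0–19=530, 20–39=738, 40–59=231, 60–79=1718, 80+=1966
After projecting period 3:
Births: 738 × 0.3 = 221  |  231 × 0.168 = 39 ⇒ total 260
Band 2: 530 × 0.957 = 507
Band 3: 738 × 0.959 = 708
Band 4: 231 × 0.949 = 219
Band 5: 1718 × 0.96 + 1966 × 0.361 = 1649 + 710 = 2359
Net migration: Band 1 + 135 → 395; Band 2 − 135 → 372; Band 3 − 135 → 573; Band 4 + 135 → 354; Band 5 + 110 → 2469
Population now: 0–19=395, 20–39=372, 40–59=573, 60–79=354, 80+=2469
Scenario B total after 3 periods: 4163
Difference B − A = 4163 − 4265 = -102

-102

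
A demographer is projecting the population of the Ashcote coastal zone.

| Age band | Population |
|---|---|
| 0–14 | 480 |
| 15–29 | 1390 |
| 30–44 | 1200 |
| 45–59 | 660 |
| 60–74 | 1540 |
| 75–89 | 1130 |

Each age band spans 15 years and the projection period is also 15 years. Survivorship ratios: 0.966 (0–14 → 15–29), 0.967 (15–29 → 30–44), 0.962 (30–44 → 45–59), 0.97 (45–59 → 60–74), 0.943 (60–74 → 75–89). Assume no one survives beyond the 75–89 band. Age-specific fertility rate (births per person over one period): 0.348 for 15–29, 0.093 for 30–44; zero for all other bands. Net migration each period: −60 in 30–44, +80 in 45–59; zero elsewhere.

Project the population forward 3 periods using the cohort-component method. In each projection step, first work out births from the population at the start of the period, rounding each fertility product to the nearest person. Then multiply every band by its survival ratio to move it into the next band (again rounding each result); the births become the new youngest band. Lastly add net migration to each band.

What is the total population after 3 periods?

Period 1.
Births: 1390 * 0.348 = 484, 1200 * 0.093 = 112 ⇒ total 596
15–29: 480 * 0.966 = 464
30–44: 1390 * 0.967 = 1344
45–59: 1200 * 0.962 = 1154
60–74: 660 * 0.97 = 640
75–89: 1540 * 0.943 = 1452
Net migration: 30–44 − 60 → 1284; 45–59 + 80 → 1234
Giving 596 / 464 / 1284 / 1234 / 640 / 1452.
Period 2.
Births: 464 * 0.348 = 161, 1284 * 0.093 = 119 ⇒ total 280
15–29: 596 * 0.966 = 576
30–44: 464 * 0.967 = 449
45–59: 1284 * 0.962 = 1235
60–74: 1234 * 0.97 = 1197
75–89: 640 * 0.943 = 604
Net migration: 30–44 − 60 → 389; 45–59 + 80 → 1315
Giving 280 / 576 / 389 / 1315 / 1197 / 604.
Period 3.
Births: 576 * 0.348 = 200, 389 * 0.093 = 36 ⇒ total 236
15–29: 280 * 0.966 = 270
30–44: 576 * 0.967 = 557
45–59: 389 * 0.962 = 374
60–74: 1315 * 0.97 = 1276
75–89: 1197 * 0.943 = 1129
Net migration: 30–44 − 60 → 497; 45–59 + 80 → 454
Giving 236 / 270 / 497 / 454 / 1276 / 1129.
Total after period 3: 236 + 270 + 497 + 454 + 1276 + 1129 = 3862

3862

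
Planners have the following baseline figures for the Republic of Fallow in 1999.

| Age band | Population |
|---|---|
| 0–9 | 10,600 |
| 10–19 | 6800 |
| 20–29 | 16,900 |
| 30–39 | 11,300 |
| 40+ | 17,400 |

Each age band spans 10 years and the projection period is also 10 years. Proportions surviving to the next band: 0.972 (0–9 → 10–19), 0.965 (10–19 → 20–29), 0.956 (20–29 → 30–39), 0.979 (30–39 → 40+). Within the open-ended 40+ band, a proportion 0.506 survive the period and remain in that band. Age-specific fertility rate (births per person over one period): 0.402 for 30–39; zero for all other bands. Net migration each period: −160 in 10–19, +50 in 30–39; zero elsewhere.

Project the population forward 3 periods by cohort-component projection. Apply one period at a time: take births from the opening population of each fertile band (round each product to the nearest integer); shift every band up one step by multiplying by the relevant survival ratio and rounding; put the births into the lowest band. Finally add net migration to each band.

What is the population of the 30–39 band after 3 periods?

9407

— Period 1 —
Births: 11300 × 0.402 = 4543
10–19: 10600 × 0.972 = 10303
20–29: 6800 × 0.965 = 6562
30–39: 16900 × 0.956 = 16156
40+: 11300 × 0.979 + 17400 × 0.506 = 11063 + 8804 = 19867
Net migration: 10–19 − 160 → 10143; 30–39 + 50 → 16206
End of period: [4543, 10143, 6562, 16206, 19867]
— Period 2 —
Births: 16206 × 0.402 = 6515
10–19: 4543 × 0.972 = 4416
20–29: 10143 × 0.965 = 9788
30–39: 6562 × 0.956 = 6273
40+: 16206 × 0.979 + 19867 × 0.506 = 15866 + 10053 = 25919
Net migration: 10–19 − 160 → 4256; 30–39 + 50 → 6323
End of period: [6515, 4256, 9788, 6323, 25919]
— Period 3 —
Births: 6323 × 0.402 = 2542
10–19: 6515 × 0.972 = 6333
20–29: 4256 × 0.965 = 4107
30–39: 9788 × 0.956 = 9357
40+: 6323 × 0.979 + 25919 × 0.506 = 6190 + 13115 = 19305
Net migration: 10–19 − 160 → 6173; 30–39 + 50 → 9407
End of period: [2542, 6173, 4107, 9407, 19305]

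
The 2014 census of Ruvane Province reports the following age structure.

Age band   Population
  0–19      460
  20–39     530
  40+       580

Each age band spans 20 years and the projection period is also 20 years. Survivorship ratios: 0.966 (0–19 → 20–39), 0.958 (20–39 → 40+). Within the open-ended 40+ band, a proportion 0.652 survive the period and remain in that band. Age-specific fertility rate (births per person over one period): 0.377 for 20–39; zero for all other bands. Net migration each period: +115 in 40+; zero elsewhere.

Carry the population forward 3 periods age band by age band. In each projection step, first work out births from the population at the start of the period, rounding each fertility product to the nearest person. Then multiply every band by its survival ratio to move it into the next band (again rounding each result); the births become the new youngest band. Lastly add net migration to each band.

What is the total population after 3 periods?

1312

— Period 1 —
Births: 530 * 0.377 = 200
20–39: 460 * 0.966 = 444
40+: 530 * 0.958 + 580 * 0.652 = 508 + 378 = 886
Net migration: 40+ + 115 → 1001
Population now: 0–19=200, 20–39=444, 40+=1001
— Period 2 —
Births: 444 * 0.377 = 167
20–39: 200 * 0.966 = 193
40+: 444 * 0.958 + 1001 * 0.652 = 425 + 653 = 1078
Net migration: 40+ + 115 → 1193
Population now: 0–19=167, 20–39=193, 40+=1193
— Period 3 —
Births: 193 * 0.377 = 73
20–39: 167 * 0.966 = 161
40+: 193 * 0.958 + 1193 * 0.652 = 185 + 778 = 963
Net migration: 40+ + 115 → 1078
Population now: 0–19=73, 20–39=161, 40+=1078
Total after period 3: 73 + 161 + 1078 = 1312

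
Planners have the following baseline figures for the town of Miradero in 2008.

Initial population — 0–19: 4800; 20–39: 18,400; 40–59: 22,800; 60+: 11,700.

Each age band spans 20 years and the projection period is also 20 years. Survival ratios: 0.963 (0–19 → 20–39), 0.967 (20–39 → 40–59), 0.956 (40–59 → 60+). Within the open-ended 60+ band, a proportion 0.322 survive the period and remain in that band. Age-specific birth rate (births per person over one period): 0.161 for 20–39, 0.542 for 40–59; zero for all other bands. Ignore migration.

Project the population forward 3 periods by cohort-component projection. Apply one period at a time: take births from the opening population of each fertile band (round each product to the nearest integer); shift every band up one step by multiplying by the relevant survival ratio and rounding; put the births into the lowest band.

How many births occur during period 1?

Period 1.
Births: 18400 × 0.161 = 2962, 22800 × 0.542 = 12358 ⇒ total 15320
20–39: 4800 × 0.963 = 4622
40–59: 18400 × 0.967 = 17793
60+: 22800 × 0.956 + 11700 × 0.322 = 21797 + 3767 = 25564
End of period: [15320, 4622, 17793, 25564]

15320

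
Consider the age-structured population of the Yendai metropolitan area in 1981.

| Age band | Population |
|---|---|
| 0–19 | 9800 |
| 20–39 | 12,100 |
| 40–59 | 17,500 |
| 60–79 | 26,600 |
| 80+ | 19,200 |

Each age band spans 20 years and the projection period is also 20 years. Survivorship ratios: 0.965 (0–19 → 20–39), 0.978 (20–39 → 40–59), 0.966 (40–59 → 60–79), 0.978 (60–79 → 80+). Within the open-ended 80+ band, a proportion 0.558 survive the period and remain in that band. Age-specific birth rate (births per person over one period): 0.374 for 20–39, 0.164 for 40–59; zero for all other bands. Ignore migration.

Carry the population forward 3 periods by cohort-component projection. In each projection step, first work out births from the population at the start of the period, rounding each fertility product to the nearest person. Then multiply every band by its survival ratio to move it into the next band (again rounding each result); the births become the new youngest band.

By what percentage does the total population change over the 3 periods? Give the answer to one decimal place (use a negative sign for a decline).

-32.8

Call the groups 1 to 5, youngest first.
— Period 1 —
Births: 12100 * 0.374 = 4525  |  17500 * 0.164 = 2870 ⇒ total 7395
Group 2: 9800 * 0.965 = 9457
Group 3: 12100 * 0.978 = 11834
Group 4: 17500 * 0.966 = 16905
Group 5: 26600 * 0.978 + 19200 * 0.558 = 26015 + 10714 = 36729
End of period: [7395, 9457, 11834, 16905, 36729]
— Period 2 —
Births: 9457 * 0.374 = 3537  |  11834 * 0.164 = 1941 ⇒ total 5478
Group 2: 7395 * 0.965 = 7136
Group 3: 9457 * 0.978 = 9249
Group 4: 11834 * 0.966 = 11432
Group 5: 16905 * 0.978 + 36729 * 0.558 = 16533 + 20495 = 37028
End of period: [5478, 7136, 9249, 11432, 37028]
— Period 3 —
Births: 7136 * 0.374 = 2669  |  9249 * 0.164 = 1517 ⇒ total 4186
Group 2: 5478 * 0.965 = 5286
Group 3: 7136 * 0.978 = 6979
Group 4: 9249 * 0.966 = 8935
Group 5: 11432 * 0.978 + 37028 * 0.558 = 11180 + 20662 = 31842
End of period: [4186, 5286, 6979, 8935, 31842]
Total: 85200 → 57228; change = -27972; percentage change = -32.8%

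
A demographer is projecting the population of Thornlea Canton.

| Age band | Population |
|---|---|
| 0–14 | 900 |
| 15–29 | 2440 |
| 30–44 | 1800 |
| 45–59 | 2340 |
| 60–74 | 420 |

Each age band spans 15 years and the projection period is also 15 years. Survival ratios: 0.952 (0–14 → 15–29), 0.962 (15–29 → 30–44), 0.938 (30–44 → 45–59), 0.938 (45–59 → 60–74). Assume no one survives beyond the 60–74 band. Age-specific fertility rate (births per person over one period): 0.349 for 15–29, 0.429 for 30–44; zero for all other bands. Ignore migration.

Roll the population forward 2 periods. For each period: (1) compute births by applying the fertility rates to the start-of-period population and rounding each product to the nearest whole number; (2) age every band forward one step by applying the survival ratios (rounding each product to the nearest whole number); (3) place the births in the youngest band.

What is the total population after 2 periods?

Period 1.
Births: 2440 * 0.349 = 852 ; 1800 * 0.429 = 772 → total 1624
15–29: 900 * 0.952 = 857
30–44: 2440 * 0.962 = 2347
45–59: 1800 * 0.938 = 1688
60–74: 2340 * 0.938 = 2195
→ [1624, 857, 2347, 1688, 2195]
Period 2.
Births: 857 * 0.349 = 299 ; 2347 * 0.429 = 1007 → total 1306
15–29: 1624 * 0.952 = 1546
30–44: 857 * 0.962 = 824
45–59: 2347 * 0.938 = 2201
60–74: 1688 * 0.938 = 1583
→ [1306, 1546, 824, 2201, 1583]
Total after period 2: 1306 + 1546 + 824 + 2201 + 1583 = 7460

7460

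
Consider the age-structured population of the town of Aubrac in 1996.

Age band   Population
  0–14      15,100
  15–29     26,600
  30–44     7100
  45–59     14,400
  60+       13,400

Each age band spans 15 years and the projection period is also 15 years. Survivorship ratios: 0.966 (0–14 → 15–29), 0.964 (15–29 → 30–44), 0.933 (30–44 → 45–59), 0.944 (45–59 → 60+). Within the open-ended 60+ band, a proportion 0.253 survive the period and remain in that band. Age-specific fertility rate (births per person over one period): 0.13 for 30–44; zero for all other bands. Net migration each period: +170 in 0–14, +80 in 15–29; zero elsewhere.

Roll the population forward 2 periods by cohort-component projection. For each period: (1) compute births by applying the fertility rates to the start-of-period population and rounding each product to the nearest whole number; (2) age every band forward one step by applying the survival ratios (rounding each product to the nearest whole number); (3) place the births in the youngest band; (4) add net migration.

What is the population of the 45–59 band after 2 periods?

Period 1.
Births: 7100 * 0.13 = 923
15–29: 15100 * 0.966 = 14587
30–44: 26600 * 0.964 = 25642
45–59: 7100 * 0.933 = 6624
60+: 14400 * 0.944 + 13400 * 0.253 = 13594 + 3390 = 16984
Net migration: 0–14 + 170 → 1093; 15–29 + 80 → 14667
End of period: [1093, 14667, 25642, 6624, 16984]
Period 2.
Births: 25642 * 0.13 = 3333
15–29: 1093 * 0.966 = 1056
30–44: 14667 * 0.964 = 14139
45–59: 25642 * 0.933 = 23924
60+: 6624 * 0.944 + 16984 * 0.253 = 6253 + 4297 = 10550
Net migration: 0–14 + 170 → 3503; 15–29 + 80 → 1136
End of period: [3503, 1136, 14139, 23924, 10550]

23924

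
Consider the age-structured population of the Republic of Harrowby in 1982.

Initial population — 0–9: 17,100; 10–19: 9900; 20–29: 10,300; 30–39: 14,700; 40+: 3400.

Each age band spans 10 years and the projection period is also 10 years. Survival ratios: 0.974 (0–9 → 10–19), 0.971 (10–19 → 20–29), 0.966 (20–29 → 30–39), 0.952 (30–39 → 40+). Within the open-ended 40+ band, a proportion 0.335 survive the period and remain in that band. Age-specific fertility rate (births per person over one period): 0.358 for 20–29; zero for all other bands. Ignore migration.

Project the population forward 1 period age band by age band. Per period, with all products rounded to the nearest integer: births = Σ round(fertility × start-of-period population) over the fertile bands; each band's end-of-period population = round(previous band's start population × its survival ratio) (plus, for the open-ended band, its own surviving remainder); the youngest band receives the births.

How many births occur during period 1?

3687

— Period 1 —
Births: 10300 × 0.358 = 3687
10–19: 17100 × 0.974 = 16655
20–29: 9900 × 0.971 = 9613
30–39: 10300 × 0.966 = 9950
40+: 14700 × 0.952 + 3400 × 0.335 = 13994 + 1139 = 15133
End of period: [3687, 16655, 9613, 9950, 15133]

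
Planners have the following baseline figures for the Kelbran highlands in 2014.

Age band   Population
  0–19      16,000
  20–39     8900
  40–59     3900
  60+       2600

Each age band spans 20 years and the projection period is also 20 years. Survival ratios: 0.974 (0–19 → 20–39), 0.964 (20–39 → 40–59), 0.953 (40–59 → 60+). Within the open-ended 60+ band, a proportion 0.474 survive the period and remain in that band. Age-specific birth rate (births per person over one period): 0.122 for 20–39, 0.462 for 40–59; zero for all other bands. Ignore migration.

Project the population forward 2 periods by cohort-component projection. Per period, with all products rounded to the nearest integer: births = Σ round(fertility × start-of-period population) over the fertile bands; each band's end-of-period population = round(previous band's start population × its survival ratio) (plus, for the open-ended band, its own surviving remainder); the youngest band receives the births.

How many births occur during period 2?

5865

Period 1.
Births: 8900 × 0.122 = 1086, 3900 × 0.462 = 1802 — total 2888
20–39: 16000 × 0.974 = 15584
40–59: 8900 × 0.964 = 8580
60+: 3900 × 0.953 + 2600 × 0.474 = 3717 + 1232 = 4949
Giving 2888 / 15584 / 8580 / 4949.
Period 2.
Births: 15584 × 0.122 = 1901, 8580 × 0.462 = 3964 — total 5865
20–39: 2888 × 0.974 = 2813
40–59: 15584 × 0.964 = 15023
60+: 8580 × 0.953 + 4949 × 0.474 = 8177 + 2346 = 10523
Giving 5865 / 2813 / 15023 / 10523.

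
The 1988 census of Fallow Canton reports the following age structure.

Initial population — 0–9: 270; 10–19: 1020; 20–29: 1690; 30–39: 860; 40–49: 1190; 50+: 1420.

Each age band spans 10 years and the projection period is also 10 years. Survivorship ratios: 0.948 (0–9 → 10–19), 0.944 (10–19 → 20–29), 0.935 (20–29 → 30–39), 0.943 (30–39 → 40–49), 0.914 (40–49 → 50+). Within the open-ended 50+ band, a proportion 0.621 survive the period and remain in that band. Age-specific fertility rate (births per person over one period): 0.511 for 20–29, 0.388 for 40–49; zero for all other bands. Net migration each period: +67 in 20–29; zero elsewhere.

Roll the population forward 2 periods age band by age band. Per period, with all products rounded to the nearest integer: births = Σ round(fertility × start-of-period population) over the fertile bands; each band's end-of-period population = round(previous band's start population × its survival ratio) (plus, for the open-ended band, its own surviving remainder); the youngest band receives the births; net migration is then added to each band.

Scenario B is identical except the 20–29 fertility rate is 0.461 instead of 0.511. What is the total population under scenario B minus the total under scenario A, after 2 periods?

-132

Let band 1 be 0–9 through band 6 = 50+.
Period 1:
Births: 1690 * 0.511 = 864, 1190 * 0.388 = 462 → 1326
Band 2: 270 * 0.948 = 256
Band 3: 1020 * 0.944 = 963
Band 4: 1690 * 0.935 = 1580
Band 5: 860 * 0.943 = 811
Band 6: 1190 * 0.914 + 1420 * 0.621 = 1088 + 882 = 1970
Net migration: Band 3 + 67 → 1030
Giving 1326 / 256 / 1030 / 1580 / 811 / 1970.
Period 2:
Births: 1030 * 0.511 = 526, 811 * 0.388 = 315 → 841
Band 2: 1326 * 0.948 = 1257
Band 3: 256 * 0.944 = 242
Band 4: 1030 * 0.935 = 963
Band 5: 1580 * 0.943 = 1490
Band 6: 811 * 0.914 + 1970 * 0.621 = 741 + 1223 = 1964
Net migration: Band 3 + 67 → 309
Giving 841 / 1257 / 309 / 963 / 1490 / 1964.
Scenario A total after 2 periods: 6824
Scenario B projection —
Period 1:
Births: 1690 * 0.461 = 779, 1190 * 0.388 = 462 → 1241
Band 2: 270 * 0.948 = 256
Band 3: 1020 * 0.944 = 963
Band 4: 1690 * 0.935 = 1580
Band 5: 860 * 0.943 = 811
Band 6: 1190 * 0.914 + 1420 * 0.621 = 1088 + 882 = 1970
Net migration: Band 3 + 67 → 1030
Giving 1241 / 256 / 1030 / 1580 / 811 / 1970.
Period 2:
Births: 1030 * 0.461 = 475, 811 * 0.388 = 315 → 790
Band 2: 1241 * 0.948 = 1176
Band 3: 256 * 0.944 = 242
Band 4: 1030 * 0.935 = 963
Band 5: 1580 * 0.943 = 1490
Band 6: 811 * 0.914 + 1970 * 0.621 = 741 + 1223 = 1964
Net migration: Band 3 + 67 → 309
Giving 790 / 1176 / 309 / 963 / 1490 / 1964.
Scenario B total after 2 periods: 6692
Difference B − A = 6692 − 6824 = -132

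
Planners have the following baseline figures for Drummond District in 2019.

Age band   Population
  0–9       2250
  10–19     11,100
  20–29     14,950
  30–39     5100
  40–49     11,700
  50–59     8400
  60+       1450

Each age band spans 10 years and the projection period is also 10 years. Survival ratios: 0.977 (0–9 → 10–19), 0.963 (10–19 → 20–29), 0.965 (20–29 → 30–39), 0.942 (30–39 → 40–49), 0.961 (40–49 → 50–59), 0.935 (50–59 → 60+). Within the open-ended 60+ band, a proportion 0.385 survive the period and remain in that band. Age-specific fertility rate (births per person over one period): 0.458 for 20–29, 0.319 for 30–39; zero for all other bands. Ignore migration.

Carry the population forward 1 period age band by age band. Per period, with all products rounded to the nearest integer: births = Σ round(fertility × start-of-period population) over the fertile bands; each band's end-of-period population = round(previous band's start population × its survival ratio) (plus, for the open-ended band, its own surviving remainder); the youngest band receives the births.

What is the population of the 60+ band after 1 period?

— Period 1 —
Births: 14950 * 0.458 = 6847, 5100 * 0.319 = 1627 → total 8474
10–19: 2250 * 0.977 = 2198
20–29: 11100 * 0.963 = 10689
30–39: 14950 * 0.965 = 14427
40–49: 5100 * 0.942 = 4804
50–59: 11700 * 0.961 = 11244
60+: 8400 * 0.935 + 1450 * 0.385 = 7854 + 558 = 8412
→ [8474, 2198, 10689, 14427, 4804, 11244, 8412]

8412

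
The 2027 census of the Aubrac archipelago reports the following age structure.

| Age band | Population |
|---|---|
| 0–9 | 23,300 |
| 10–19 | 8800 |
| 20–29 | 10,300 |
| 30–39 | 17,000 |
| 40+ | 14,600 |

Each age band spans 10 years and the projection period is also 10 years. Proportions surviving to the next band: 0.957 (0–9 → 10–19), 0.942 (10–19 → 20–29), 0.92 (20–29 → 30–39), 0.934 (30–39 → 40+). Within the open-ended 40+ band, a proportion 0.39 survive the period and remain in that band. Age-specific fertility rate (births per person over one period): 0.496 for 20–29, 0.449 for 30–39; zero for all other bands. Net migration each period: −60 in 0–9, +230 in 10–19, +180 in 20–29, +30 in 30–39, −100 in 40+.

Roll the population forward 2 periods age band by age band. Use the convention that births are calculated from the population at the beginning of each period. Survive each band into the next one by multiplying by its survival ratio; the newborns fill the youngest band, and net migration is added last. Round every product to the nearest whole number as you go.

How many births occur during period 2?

8469

Period 1.
Births: 10300 × 0.496 = 5109 ; 17000 × 0.449 = 7633 → total 12742
10–19: 23300 × 0.957 = 22298
20–29: 8800 × 0.942 = 8290
30–39: 10300 × 0.92 = 9476
40+: 17000 × 0.934 + 14600 × 0.39 = 15878 + 5694 = 21572
Net migration: 0–9 − 60 → 12682; 10–19 + 230 → 22528; 20–29 + 180 → 8470; 30–39 + 30 → 9506; 40+ − 100 → 21472
End of period: [12682, 22528, 8470, 9506, 21472]
Period 2.
Births: 8470 × 0.496 = 4201 ; 9506 × 0.449 = 4268 → total 8469
10–19: 12682 × 0.957 = 12137
20–29: 22528 × 0.942 = 21221
30–39: 8470 × 0.92 = 7792
40+: 9506 × 0.934 + 21472 × 0.39 = 8879 + 8374 = 17253
Net migration: 0–9 − 60 → 8409; 10–19 + 230 → 12367; 20–29 + 180 → 21401; 30–39 + 30 → 7822; 40+ − 100 → 17153
End of period: [8409, 12367, 21401, 7822, 17153]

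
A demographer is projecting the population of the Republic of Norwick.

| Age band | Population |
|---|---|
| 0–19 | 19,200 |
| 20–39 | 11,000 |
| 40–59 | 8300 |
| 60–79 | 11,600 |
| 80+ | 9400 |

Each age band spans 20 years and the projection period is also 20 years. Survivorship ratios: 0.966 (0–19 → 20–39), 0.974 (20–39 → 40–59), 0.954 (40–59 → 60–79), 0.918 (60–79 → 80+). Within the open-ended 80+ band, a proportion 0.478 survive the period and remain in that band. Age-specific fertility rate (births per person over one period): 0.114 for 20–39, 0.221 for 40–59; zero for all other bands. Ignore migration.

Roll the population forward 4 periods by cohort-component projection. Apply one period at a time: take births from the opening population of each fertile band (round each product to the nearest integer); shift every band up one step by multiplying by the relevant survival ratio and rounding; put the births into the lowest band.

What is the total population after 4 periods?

[period 1]
Births: 11000 × 0.114 = 1254  |  8300 × 0.221 = 1834 ⇒ total 3088
20–39: 19200 × 0.966 = 18547
40–59: 11000 × 0.974 = 10714
60–79: 8300 × 0.954 = 7918
80+: 11600 × 0.918 + 9400 × 0.478 = 10649 + 4493 = 15142
End of period: [3088, 18547, 10714, 7918, 15142]
[period 2]
Births: 18547 × 0.114 = 2114  |  10714 × 0.221 = 2368 ⇒ total 4482
20–39: 3088 × 0.966 = 2983
40–59: 18547 × 0.974 = 18065
60–79: 10714 × 0.954 = 10221
80+: 7918 × 0.918 + 15142 × 0.478 = 7269 + 7238 = 14507
End of period: [4482, 2983, 18065, 10221, 14507]
[period 3]
Births: 2983 × 0.114 = 340  |  18065 × 0.221 = 3992 ⇒ total 4332
20–39: 4482 × 0.966 = 4330
40–59: 2983 × 0.974 = 2905
60–79: 18065 × 0.954 = 17234
80+: 10221 × 0.918 + 14507 × 0.478 = 9383 + 6934 = 16317
End of period: [4332, 4330, 2905, 17234, 16317]
[period 4]
Births: 4330 × 0.114 = 494  |  2905 × 0.221 = 642 ⇒ total 1136
20–39: 4332 × 0.966 = 4185
40–59: 4330 × 0.974 = 4217
60–79: 2905 × 0.954 = 2771
80+: 17234 × 0.918 + 16317 × 0.478 = 15821 + 7800 = 23621
End of period: [1136, 4185, 4217, 2771, 23621]
Total after period 4: 1136 + 4185 + 4217 + 2771 + 23621 = 35930

35930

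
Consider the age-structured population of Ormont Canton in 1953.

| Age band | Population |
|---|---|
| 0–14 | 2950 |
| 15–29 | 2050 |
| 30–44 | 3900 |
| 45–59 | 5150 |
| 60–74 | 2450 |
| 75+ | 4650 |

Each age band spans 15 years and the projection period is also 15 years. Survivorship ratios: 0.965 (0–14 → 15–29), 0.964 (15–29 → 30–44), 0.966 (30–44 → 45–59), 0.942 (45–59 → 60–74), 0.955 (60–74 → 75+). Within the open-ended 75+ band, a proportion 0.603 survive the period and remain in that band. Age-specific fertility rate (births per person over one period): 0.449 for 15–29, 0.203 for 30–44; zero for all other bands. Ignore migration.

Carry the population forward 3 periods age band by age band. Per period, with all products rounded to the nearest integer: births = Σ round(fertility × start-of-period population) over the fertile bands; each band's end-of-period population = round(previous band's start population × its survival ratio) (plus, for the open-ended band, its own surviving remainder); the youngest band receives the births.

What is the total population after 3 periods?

Call the groups 1 to 6, youngest first.
Period 1:
Births: 2050 × 0.449 = 920 ; 3900 × 0.203 = 792 — total 1712
Group 2: 2950 × 0.965 = 2847
Group 3: 2050 × 0.964 = 1976
Group 4: 3900 × 0.966 = 3767
Group 5: 5150 × 0.942 = 4851
Group 6: 2450 × 0.955 + 4650 × 0.603 = 2340 + 2804 = 5144
Giving 1712 / 2847 / 1976 / 3767 / 4851 / 5144.
Period 2:
Births: 2847 × 0.449 = 1278 ; 1976 × 0.203 = 401 — total 1679
Group 2: 1712 × 0.965 = 1652
Group 3: 2847 × 0.964 = 2745
Group 4: 1976 × 0.966 = 1909
Group 5: 3767 × 0.942 = 3549
Group 6: 4851 × 0.955 + 5144 × 0.603 = 4633 + 3102 = 7735
Giving 1679 / 1652 / 2745 / 1909 / 3549 / 7735.
Period 3:
Births: 1652 × 0.449 = 742 ; 2745 × 0.203 = 557 — total 1299
Group 2: 1679 × 0.965 = 1620
Group 3: 1652 × 0.964 = 1593
Group 4: 2745 × 0.966 = 2652
Group 5: 1909 × 0.942 = 1798
Group 6: 3549 × 0.955 + 7735 × 0.603 = 3389 + 4664 = 8053
Giving 1299 / 1620 / 1593 / 2652 / 1798 / 8053.
Total after period 3: 1299 + 1620 + 1593 + 2652 + 1798 + 8053 = 17015

17015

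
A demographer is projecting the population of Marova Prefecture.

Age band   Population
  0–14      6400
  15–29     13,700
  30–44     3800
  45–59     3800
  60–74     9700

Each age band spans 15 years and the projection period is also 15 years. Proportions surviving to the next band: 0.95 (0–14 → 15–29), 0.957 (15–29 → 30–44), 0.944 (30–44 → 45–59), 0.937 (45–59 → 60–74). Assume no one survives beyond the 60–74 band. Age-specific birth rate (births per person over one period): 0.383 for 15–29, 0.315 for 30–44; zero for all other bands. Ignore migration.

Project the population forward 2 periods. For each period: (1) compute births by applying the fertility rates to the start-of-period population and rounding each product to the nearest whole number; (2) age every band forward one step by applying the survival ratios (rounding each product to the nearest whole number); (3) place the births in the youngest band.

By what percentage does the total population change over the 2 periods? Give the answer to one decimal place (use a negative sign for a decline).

— Period 1 —
Births: 13700 × 0.383 = 5247 ; 3800 × 0.315 = 1197 → 6444
15–29: 6400 × 0.95 = 6080
30–44: 13700 × 0.957 = 13111
45–59: 3800 × 0.944 = 3587
60–74: 3800 × 0.937 = 3561
End of period: [6444, 6080, 13111, 3587, 3561]
— Period 2 —
Births: 6080 × 0.383 = 2329 ; 13111 × 0.315 = 4130 → 6459
15–29: 6444 × 0.95 = 6122
30–44: 6080 × 0.957 = 5819
45–59: 13111 × 0.944 = 12377
60–74: 3587 × 0.937 = 3361
End of period: [6459, 6122, 5819, 12377, 3361]
Total: 37400 → 34138; change = -3262; percentage change = -8.7%

-8.7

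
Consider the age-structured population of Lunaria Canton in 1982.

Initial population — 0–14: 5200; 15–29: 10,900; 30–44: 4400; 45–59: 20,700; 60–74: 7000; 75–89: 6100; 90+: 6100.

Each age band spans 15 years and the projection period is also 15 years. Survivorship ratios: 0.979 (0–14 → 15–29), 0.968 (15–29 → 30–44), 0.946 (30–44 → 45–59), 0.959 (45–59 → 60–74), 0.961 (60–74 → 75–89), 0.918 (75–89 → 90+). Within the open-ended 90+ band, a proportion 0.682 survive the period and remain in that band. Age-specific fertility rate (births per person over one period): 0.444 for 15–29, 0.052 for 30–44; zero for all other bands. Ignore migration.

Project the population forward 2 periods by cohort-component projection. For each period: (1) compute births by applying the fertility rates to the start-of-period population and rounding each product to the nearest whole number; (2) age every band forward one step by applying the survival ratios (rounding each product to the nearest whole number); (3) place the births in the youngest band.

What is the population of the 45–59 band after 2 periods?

9981

Period 1:
Births: 10900 × 0.444 = 4840 ; 4400 × 0.052 = 229 → total 5069
15–29: 5200 × 0.979 = 5091
30–44: 10900 × 0.968 = 10551
45–59: 4400 × 0.946 = 4162
60–74: 20700 × 0.959 = 19851
75–89: 7000 × 0.961 = 6727
90+: 6100 × 0.918 + 6100 × 0.682 = 5600 + 4160 = 9760
→ [5069, 5091, 10551, 4162, 19851, 6727, 9760]
Period 2:
Births: 5091 × 0.444 = 2260 ; 10551 × 0.052 = 549 → total 2809
15–29: 5069 × 0.979 = 4963
30–44: 5091 × 0.968 = 4928
45–59: 10551 × 0.946 = 9981
60–74: 4162 × 0.959 = 3991
75–89: 19851 × 0.961 = 19077
90+: 6727 × 0.918 + 9760 × 0.682 = 6175 + 6656 = 12831
→ [2809, 4963, 4928, 9981, 3991, 19077, 12831]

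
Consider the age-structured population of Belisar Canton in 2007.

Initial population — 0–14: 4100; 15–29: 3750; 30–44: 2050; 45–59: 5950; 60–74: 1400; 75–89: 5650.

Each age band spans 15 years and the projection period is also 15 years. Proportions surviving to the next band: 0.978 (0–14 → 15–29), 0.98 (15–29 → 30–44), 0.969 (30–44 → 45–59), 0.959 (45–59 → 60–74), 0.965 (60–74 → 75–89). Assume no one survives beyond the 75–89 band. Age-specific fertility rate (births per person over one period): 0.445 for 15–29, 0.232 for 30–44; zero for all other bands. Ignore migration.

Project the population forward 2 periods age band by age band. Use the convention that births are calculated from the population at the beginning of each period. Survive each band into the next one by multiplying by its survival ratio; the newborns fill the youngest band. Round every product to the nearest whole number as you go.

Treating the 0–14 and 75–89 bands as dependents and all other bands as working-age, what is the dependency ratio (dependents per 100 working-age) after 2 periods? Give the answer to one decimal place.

70.8

Period 1.
Births: 3750 × 0.445 = 1669 ; 2050 × 0.232 = 476 — total 2145
15–29: 4100 × 0.978 = 4010
30–44: 3750 × 0.98 = 3675
45–59: 2050 × 0.969 = 1986
60–74: 5950 × 0.959 = 5706
75–89: 1400 × 0.965 = 1351
End of period: [2145, 4010, 3675, 1986, 5706, 1351]
Period 2.
Births: 4010 × 0.445 = 1784 ; 3675 × 0.232 = 853 — total 2637
15–29: 2145 × 0.978 = 2098
30–44: 4010 × 0.98 = 3930
45–59: 3675 × 0.969 = 3561
60–74: 1986 × 0.959 = 1905
75–89: 5706 × 0.965 = 5506
End of period: [2637, 2098, 3930, 3561, 1905, 5506]
Dependents (band 0–14 + band 75–89) = 2637 + 5506 = 8143; working-age = 11494; ratio = 8143/11494 × 100 = 70.8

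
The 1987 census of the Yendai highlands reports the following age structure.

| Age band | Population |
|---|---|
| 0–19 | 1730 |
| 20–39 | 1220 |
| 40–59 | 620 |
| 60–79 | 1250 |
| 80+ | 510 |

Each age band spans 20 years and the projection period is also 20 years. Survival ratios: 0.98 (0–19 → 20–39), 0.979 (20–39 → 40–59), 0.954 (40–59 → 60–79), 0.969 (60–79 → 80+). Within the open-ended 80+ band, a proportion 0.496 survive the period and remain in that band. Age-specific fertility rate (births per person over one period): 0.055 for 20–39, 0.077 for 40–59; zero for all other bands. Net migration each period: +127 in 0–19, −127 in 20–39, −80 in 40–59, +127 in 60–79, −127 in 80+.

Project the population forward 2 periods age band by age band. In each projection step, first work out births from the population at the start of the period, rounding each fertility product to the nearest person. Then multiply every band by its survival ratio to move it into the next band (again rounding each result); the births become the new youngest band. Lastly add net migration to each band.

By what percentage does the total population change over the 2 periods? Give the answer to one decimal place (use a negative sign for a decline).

-19.6

[period 1]
Births: 1220 * 0.055 = 67  |  620 * 0.077 = 48 → total 115
20–39: 1730 * 0.98 = 1695
40–59: 1220 * 0.979 = 1194
60–79: 620 * 0.954 = 591
80+: 1250 * 0.969 + 510 * 0.496 = 1211 + 253 = 1464
Net migration: 0–19 + 127 → 242; 20–39 − 127 → 1568; 40–59 − 80 → 1114; 60–79 + 127 → 718; 80+ − 127 → 1337
Giving 242 / 1568 / 1114 / 718 / 1337.
[period 2]
Births: 1568 * 0.055 = 86  |  1114 * 0.077 = 86 → total 172
20–39: 242 * 0.98 = 237
40–59: 1568 * 0.979 = 1535
60–79: 1114 * 0.954 = 1063
80+: 718 * 0.969 + 1337 * 0.496 = 696 + 663 = 1359
Net migration: 0–19 + 127 → 299; 20–39 − 127 → 110; 40–59 − 80 → 1455; 60–79 + 127 → 1190; 80+ − 127 → 1232
Giving 299 / 110 / 1455 / 1190 / 1232.
Total: 5330 → 4286; change = -1044; percentage change = -19.6%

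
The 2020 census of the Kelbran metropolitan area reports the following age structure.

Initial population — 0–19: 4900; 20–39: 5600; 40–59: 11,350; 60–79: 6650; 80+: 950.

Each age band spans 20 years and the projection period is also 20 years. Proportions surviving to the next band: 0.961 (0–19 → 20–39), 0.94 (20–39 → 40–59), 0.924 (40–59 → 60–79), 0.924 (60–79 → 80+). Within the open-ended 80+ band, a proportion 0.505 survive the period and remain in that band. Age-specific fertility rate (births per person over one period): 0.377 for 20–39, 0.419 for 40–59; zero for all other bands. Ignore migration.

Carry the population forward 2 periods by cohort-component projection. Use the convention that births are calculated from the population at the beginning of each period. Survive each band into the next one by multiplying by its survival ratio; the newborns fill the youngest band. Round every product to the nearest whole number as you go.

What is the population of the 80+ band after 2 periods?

Period 1.
Births: 5600 × 0.377 = 2111 ; 11350 × 0.419 = 4756 ⇒ total 6867
20–39: 4900 × 0.961 = 4709
40–59: 5600 × 0.94 = 5264
60–79: 11350 × 0.924 = 10487
80+: 6650 × 0.924 + 950 × 0.505 = 6145 + 480 = 6625
→ [6867, 4709, 5264, 10487, 6625]
Period 2.
Births: 4709 × 0.377 = 1775 ; 5264 × 0.419 = 2206 ⇒ total 3981
20–39: 6867 × 0.961 = 6599
40–59: 4709 × 0.94 = 4426
60–79: 5264 × 0.924 = 4864
80+: 10487 × 0.924 + 6625 × 0.505 = 9690 + 3346 = 13036
→ [3981, 6599, 4426, 4864, 13036]

13036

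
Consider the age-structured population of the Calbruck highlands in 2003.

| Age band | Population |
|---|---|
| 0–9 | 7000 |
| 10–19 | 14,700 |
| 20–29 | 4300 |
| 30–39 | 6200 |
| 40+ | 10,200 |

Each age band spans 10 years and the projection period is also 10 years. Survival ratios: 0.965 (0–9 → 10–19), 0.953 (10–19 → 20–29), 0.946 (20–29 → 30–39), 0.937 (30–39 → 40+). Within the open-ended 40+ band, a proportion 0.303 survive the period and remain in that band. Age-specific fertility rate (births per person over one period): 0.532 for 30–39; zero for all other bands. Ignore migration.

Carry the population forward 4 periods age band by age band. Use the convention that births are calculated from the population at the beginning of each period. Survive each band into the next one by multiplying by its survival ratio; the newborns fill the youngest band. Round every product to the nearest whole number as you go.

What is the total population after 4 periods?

24969

Numbering the bands 1..5 from youngest to oldest:
Period 1.
Births: 6200 * 0.532 = 3298
Band 2: 7000 * 0.965 = 6755
Band 3: 14700 * 0.953 = 14009
Band 4: 4300 * 0.946 = 4068
Band 5: 6200 * 0.937 + 10200 * 0.303 = 5809 + 3091 = 8900
→ [3298, 6755, 14009, 4068, 8900]
Period 2.
Births: 4068 * 0.532 = 2164
Band 2: 3298 * 0.965 = 3183
Band 3: 6755 * 0.953 = 6438
Band 4: 14009 * 0.946 = 13253
Band 5: 4068 * 0.937 + 8900 * 0.303 = 3812 + 2697 = 6509
→ [2164, 3183, 6438, 13253, 6509]
Period 3.
Births: 13253 * 0.532 = 7051
Band 2: 2164 * 0.965 = 2088
Band 3: 3183 * 0.953 = 3033
Band 4: 6438 * 0.946 = 6090
Band 5: 13253 * 0.937 + 6509 * 0.303 = 12418 + 1972 = 14390
→ [7051, 2088, 3033, 6090, 14390]
Period 4.
Births: 6090 * 0.532 = 3240
Band 2: 7051 * 0.965 = 6804
Band 3: 2088 * 0.953 = 1990
Band 4: 3033 * 0.946 = 2869
Band 5: 6090 * 0.937 + 14390 * 0.303 = 5706 + 4360 = 10066
→ [3240, 6804, 1990, 2869, 10066]
Total after period 4: 3240 + 6804 + 1990 + 2869 + 10066 = 24969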